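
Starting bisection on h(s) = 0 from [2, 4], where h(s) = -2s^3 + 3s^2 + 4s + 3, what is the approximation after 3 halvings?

h(3) = -12 < 0, so the root lies in [2, 3]
h(2.5) = 0.5 > 0, so the root lies in [2.5, 3]
h(2.75) = -4.90625 < 0, so the root lies in [2.5, 2.75]

2.75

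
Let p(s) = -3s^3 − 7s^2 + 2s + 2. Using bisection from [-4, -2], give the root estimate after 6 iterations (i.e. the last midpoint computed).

-2.46875

midpoint -3: p = 14 > 0 → [-3, -2]
midpoint -2.5: p = 0.125 > 0 → [-2.5, -2]
midpoint -2.25: p = -3.765625 < 0 → [-2.5, -2.25]
midpoint -2.375: p = -2.0449 < 0 → [-2.5, -2.375]
midpoint -2.4375: p = -1.0183 < 0 → [-2.5, -2.4375]
midpoint -2.46875: p = -0.4615 < 0 → [-2.5, -2.46875]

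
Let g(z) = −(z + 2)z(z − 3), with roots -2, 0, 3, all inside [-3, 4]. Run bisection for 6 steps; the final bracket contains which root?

midpoint 0.5: g = 3.125 > 0 → [0.5, 4]
midpoint 2.25: g = 7.171875 > 0 → [2.25, 4]
midpoint 3.125: g = -2.001953 < 0 → [2.25, 3.125]
midpoint 2.6875: g = 3.9368 > 0 → [2.6875, 3.125]
midpoint 2.90625: g = 1.3368 > 0 → [2.90625, 3.125]
midpoint 3.015625: g = -0.2363 < 0 → [2.90625, 3.015625]

3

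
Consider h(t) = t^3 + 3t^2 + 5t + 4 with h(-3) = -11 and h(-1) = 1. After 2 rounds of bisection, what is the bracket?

[-1.5, -1]

m = -2, h(m) = -2 (−); new bracket [-2, -1]
m = -1.5, h(m) = -0.125 (−); new bracket [-1.5, -1]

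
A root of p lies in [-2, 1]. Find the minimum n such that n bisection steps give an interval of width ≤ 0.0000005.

23

Width after n steps is 3/2^n. Need 2^n ≥ 3/0.0000005 = 6000000.
2^22 = 4194304 < 6000000 ≤ 2^23 = 8388608, so n = 23.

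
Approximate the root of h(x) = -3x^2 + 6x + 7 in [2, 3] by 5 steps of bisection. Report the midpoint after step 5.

2.84375

h(2.5) = 3.25 > 0, so the root lies in [2.5, 3]
h(2.75) = 0.8125 > 0, so the root lies in [2.75, 3]
h(2.875) = -0.546875 < 0, so the root lies in [2.75, 2.875]
h(2.8125) = 0.1445 > 0, so the root lies in [2.8125, 2.875]
h(2.84375) = -0.1982 < 0, so the root lies in [2.8125, 2.84375]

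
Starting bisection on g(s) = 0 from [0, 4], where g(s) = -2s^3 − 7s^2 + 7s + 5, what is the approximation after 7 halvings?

1.21875

midpoint 2: g = -25 < 0 → [0, 2]
midpoint 1: g = 3 > 0 → [1, 2]
midpoint 1.5: g = -7 < 0 → [1, 1.5]
midpoint 1.25: g = -1.0938 < 0 → [1, 1.25]
midpoint 1.125: g = 1.168 > 0 → [1.125, 1.25]
midpoint 1.1875: g = 0.0923 > 0 → [1.1875, 1.25]
midpoint 1.21875: g = -0.4868 < 0 → [1.1875, 1.21875]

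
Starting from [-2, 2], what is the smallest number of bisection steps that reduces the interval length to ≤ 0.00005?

17

Width after n steps is 4/2^n. Need 2^n ≥ 4/0.00005 = 80000.
2^16 = 65536 < 80000 ≤ 2^17 = 131072, so n = 17.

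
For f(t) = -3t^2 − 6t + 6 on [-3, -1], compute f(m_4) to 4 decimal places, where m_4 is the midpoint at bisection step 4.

f(-2) = 6 > 0, so the root lies in [-3, -2]
f(-2.5) = 2.25 > 0, so the root lies in [-3, -2.5]
f(-2.75) = -0.1875 < 0, so the root lies in [-2.75, -2.5]
f(-2.625) = 1.0781 > 0, so the root lies in [-2.75, -2.625]

1.0781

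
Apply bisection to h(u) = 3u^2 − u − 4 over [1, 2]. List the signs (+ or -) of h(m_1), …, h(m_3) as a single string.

midpoint 1.5: h = 1.25 > 0 → [1, 1.5]
midpoint 1.25: h = -0.5625 < 0 → [1.25, 1.5]
midpoint 1.375: h = 0.296875 > 0 → [1.25, 1.375]

+-+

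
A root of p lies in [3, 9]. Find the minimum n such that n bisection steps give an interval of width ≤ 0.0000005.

Width after n steps is 6/2^n. Need 2^n ≥ 6/0.0000005 = 12000000.
2^23 = 8388608 < 12000000 ≤ 2^24 = 16777216, so n = 24.

24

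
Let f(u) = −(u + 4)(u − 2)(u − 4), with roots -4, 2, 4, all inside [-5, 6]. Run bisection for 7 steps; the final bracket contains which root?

u = 0.5 gives f = -23.625, negative; keep [-5, 0.5]
u = -2.25 gives f = -46.484375, negative; keep [-5, -2.25]
u = -3.625 gives f = -16.083984, negative; keep [-5, -3.625]
u = -4.3125 gives f = 16.3977, positive; keep [-4.3125, -3.625]
u = -3.96875 gives f = -1.4864, negative; keep [-4.3125, -3.96875]
u = -4.140625 gives f = 7.0296, positive; keep [-4.140625, -3.96875]
u = -4.0546875 gives f = 2.667, positive; keep [-4.0546875, -3.96875]

-4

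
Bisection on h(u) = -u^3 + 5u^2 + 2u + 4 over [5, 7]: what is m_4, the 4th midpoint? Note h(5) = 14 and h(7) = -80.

5.375

u = 6 gives h = -20, negative; keep [5, 6]
u = 5.5 gives h = -0.125, negative; keep [5, 5.5]
u = 5.25 gives h = 7.609375, positive; keep [5.25, 5.5]
u = 5.375 gives h = 3.916, positive; keep [5.375, 5.5]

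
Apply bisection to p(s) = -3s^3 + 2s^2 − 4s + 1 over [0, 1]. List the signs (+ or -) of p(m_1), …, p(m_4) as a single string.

m = 0.5, p(m) = -0.875 (−); new bracket [0, 0.5]
m = 0.25, p(m) = 0.078125 (+); new bracket [0.25, 0.5]
m = 0.375, p(m) = -0.376953 (−); new bracket [0.25, 0.375]
m = 0.3125, p(m) = -0.1462 (−); new bracket [0.25, 0.3125]

-+--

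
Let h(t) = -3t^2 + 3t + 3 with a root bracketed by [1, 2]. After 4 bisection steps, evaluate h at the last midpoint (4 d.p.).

0.3633

h(1.5) = 0.75 > 0, so the root lies in [1.5, 2]
h(1.75) = -0.9375 < 0, so the root lies in [1.5, 1.75]
h(1.625) = -0.046875 < 0, so the root lies in [1.5, 1.625]
h(1.5625) = 0.3633 > 0, so the root lies in [1.5625, 1.625]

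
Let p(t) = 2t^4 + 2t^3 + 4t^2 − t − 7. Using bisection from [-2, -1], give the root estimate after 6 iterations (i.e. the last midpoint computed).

-1.171875

m = -1.5, p(m) = 6.875 (+); new bracket [-1.5, -1]
m = -1.25, p(m) = 1.476562 (+); new bracket [-1.25, -1]
m = -1.125, p(m) = -0.456543 (−); new bracket [-1.25, -1.125]
m = -1.1875, p(m) = 0.4561 (+); new bracket [-1.1875, -1.125]
m = -1.15625, p(m) = -0.013 (−); new bracket [-1.1875, -1.15625]
m = -1.171875, p(m) = 0.2182 (+); new bracket [-1.171875, -1.15625]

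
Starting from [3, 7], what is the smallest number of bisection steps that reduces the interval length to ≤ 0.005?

10

Width after n steps is 4/2^n. Need 2^n ≥ 4/0.005 = 800.
2^9 = 512 < 800 ≤ 2^10 = 1024, so n = 10.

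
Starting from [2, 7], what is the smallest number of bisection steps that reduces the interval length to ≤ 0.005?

Width after n steps is 5/2^n. Need 2^n ≥ 5/0.005 = 1000.
2^9 = 512 < 1000 ≤ 2^10 = 1024, so n = 10.

10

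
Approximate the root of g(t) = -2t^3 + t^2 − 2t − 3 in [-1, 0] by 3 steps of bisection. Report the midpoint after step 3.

midpoint -0.5: g = -1.5 < 0 → [-1, -0.5]
midpoint -0.75: g = -0.09375 < 0 → [-1, -0.75]
midpoint -0.875: g = 0.855469 > 0 → [-0.875, -0.75]

-0.875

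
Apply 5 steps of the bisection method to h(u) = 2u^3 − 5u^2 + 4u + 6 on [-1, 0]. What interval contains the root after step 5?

[-0.71875, -0.6875]

h(-0.5) = 2.5 > 0, so the root lies in [-1, -0.5]
h(-0.75) = -0.65625 < 0, so the root lies in [-0.75, -0.5]
h(-0.625) = 1.058594 > 0, so the root lies in [-0.75, -0.625]
h(-0.6875) = 0.2368 > 0, so the root lies in [-0.75, -0.6875]
h(-0.71875) = -0.2006 < 0, so the root lies in [-0.71875, -0.6875]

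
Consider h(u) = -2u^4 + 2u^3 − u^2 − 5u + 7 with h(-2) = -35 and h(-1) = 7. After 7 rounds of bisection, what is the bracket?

midpoint -1.5: h = -4.625 < 0 → [-1.5, -1]
midpoint -1.25: h = 2.898438 > 0 → [-1.5, -1.25]
midpoint -1.375: h = -0.36377 < 0 → [-1.375, -1.25]
midpoint -1.3125: h = 1.3828 > 0 → [-1.375, -1.3125]
midpoint -1.34375: h = 0.5395 > 0 → [-1.375, -1.34375]
midpoint -1.359375: h = 0.0955 > 0 → [-1.375, -1.359375]
midpoint -1.3671875: h = -0.1322 < 0 → [-1.3671875, -1.359375]

[-1.3671875, -1.359375]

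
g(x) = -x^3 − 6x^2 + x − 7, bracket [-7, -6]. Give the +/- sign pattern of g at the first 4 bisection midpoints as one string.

+-+-

g(-6.5) = 7.625 > 0, so the root lies in [-6.5, -6]
g(-6.25) = -3.484375 < 0, so the root lies in [-6.5, -6.25]
g(-6.375) = 1.865234 > 0, so the root lies in [-6.375, -6.25]
g(-6.3125) = -0.8601 < 0, so the root lies in [-6.375, -6.3125]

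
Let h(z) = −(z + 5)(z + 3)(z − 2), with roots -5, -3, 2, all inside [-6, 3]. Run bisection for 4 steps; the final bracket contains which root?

2

midpoint -1.5: h = 18.375 > 0 → [-1.5, 3]
midpoint 0.75: h = 26.953125 > 0 → [0.75, 3]
midpoint 1.875: h = 4.189453 > 0 → [1.875, 3]
midpoint 2.4375: h = -17.6931 < 0 → [1.875, 2.4375]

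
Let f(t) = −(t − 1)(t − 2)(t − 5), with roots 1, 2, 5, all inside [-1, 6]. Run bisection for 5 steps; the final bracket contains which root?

5

midpoint 2.5: f = 1.875 > 0 → [2.5, 6]
midpoint 4.25: f = 5.484375 > 0 → [4.25, 6]
midpoint 5.125: f = -1.611328 < 0 → [4.25, 5.125]
midpoint 4.6875: f = 3.0969 > 0 → [4.6875, 5.125]
midpoint 4.90625: f = 1.0643 > 0 → [4.90625, 5.125]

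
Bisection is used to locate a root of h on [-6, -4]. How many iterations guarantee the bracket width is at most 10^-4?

15

Width after n steps is 2/2^n. Need 2^n ≥ 2/10^-4 = 20000.
2^14 = 16384 < 20000 ≤ 2^15 = 32768, so n = 15.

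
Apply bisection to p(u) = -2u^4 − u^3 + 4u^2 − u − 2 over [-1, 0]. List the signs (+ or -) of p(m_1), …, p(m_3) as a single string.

-++

u = -0.5 gives p = -0.5, negative; keep [-1, -0.5]
u = -0.75 gives p = 0.789062, positive; keep [-0.75, -0.5]
u = -0.625 gives p = 0.126465, positive; keep [-0.625, -0.5]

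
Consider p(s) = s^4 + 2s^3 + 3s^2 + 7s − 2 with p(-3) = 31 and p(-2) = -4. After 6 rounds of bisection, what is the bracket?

s = -2.5 gives p = 7.0625, positive; keep [-2.5, -2]
s = -2.25 gives p = 0.285156, positive; keep [-2.25, -2]
s = -2.125 gives p = -2.128662, negative; keep [-2.25, -2.125]
s = -2.1875 gives p = -0.9944, negative; keep [-2.25, -2.1875]
s = -2.21875 gives p = -0.3734, negative; keep [-2.25, -2.21875]
s = -2.234375 gives p = -0.0489, negative; keep [-2.25, -2.234375]

[-2.25, -2.234375]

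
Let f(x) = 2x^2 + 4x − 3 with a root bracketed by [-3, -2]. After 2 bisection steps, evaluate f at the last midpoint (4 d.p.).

1.1250

f(-2.5) = -0.5 < 0, so the root lies in [-3, -2.5]
f(-2.75) = 1.125 > 0, so the root lies in [-2.75, -2.5]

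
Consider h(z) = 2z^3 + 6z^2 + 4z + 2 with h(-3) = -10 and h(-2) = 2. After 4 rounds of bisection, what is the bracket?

[-2.375, -2.3125]

midpoint -2.5: h = -1.75 < 0 → [-2.5, -2]
midpoint -2.25: h = 0.59375 > 0 → [-2.5, -2.25]
midpoint -2.375: h = -0.449219 < 0 → [-2.375, -2.25]
midpoint -2.3125: h = 0.103 > 0 → [-2.375, -2.3125]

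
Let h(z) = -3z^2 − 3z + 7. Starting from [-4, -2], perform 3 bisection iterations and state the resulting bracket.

[-2.25, -2]

z = -3 gives h = -11, negative; keep [-3, -2]
z = -2.5 gives h = -4.25, negative; keep [-2.5, -2]
z = -2.25 gives h = -1.4375, negative; keep [-2.25, -2]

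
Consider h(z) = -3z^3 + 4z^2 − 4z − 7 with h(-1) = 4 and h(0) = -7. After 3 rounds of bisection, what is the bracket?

[-0.875, -0.75]

h(-0.5) = -3.625 < 0, so the root lies in [-1, -0.5]
h(-0.75) = -0.484375 < 0, so the root lies in [-1, -0.75]
h(-0.875) = 1.572266 > 0, so the root lies in [-0.875, -0.75]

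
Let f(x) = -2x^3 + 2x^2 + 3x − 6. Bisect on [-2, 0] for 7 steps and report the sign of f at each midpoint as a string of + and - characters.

f(-1) = -5 < 0, so the root lies in [-2, -1]
f(-1.5) = 0.75 > 0, so the root lies in [-1.5, -1]
f(-1.25) = -2.71875 < 0, so the root lies in [-1.5, -1.25]
f(-1.375) = -1.1445 < 0, so the root lies in [-1.5, -1.375]
f(-1.4375) = -0.2388 < 0, so the root lies in [-1.5, -1.4375]
f(-1.46875) = 0.2451 > 0, so the root lies in [-1.46875, -1.4375]
f(-1.453125) = 0.0005 > 0, so the root lies in [-1.453125, -1.4375]

-+---++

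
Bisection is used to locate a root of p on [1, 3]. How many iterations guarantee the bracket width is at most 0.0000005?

Width after n steps is 2/2^n. Need 2^n ≥ 2/0.0000005 = 4000000.
2^21 = 2097152 < 4000000 ≤ 2^22 = 4194304, so n = 22.

22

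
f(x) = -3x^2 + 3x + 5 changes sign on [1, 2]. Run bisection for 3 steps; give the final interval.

midpoint 1.5: f = 2.75 > 0 → [1.5, 2]
midpoint 1.75: f = 1.0625 > 0 → [1.75, 2]
midpoint 1.875: f = 0.078125 > 0 → [1.875, 2]

[1.875, 2]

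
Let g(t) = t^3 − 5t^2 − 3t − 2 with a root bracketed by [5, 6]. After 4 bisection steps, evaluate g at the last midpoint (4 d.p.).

g(5.5) = -3.375 < 0, so the root lies in [5.5, 6]
g(5.75) = 5.546875 > 0, so the root lies in [5.5, 5.75]
g(5.625) = 0.900391 > 0, so the root lies in [5.5, 5.625]
g(5.5625) = -1.283 < 0, so the root lies in [5.5625, 5.625]

-1.2830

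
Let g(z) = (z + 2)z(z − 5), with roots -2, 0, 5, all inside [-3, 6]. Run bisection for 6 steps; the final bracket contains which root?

5

g(1.5) = -18.375 < 0, so the root lies in [1.5, 6]
g(3.75) = -26.953125 < 0, so the root lies in [3.75, 6]
g(4.875) = -4.189453 < 0, so the root lies in [4.875, 6]
g(5.4375) = 17.6931 > 0, so the root lies in [4.875, 5.4375]
g(5.15625) = 5.7655 > 0, so the root lies in [4.875, 5.15625]
g(5.015625) = 0.5498 > 0, so the root lies in [4.875, 5.015625]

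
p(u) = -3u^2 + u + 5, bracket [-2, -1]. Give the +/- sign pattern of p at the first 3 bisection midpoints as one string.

u = -1.5 gives p = -3.25, negative; keep [-1.5, -1]
u = -1.25 gives p = -0.9375, negative; keep [-1.25, -1]
u = -1.125 gives p = 0.078125, positive; keep [-1.25, -1.125]

--+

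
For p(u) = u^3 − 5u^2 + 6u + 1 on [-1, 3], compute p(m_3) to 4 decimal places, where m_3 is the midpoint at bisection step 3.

-3.3750

m = 1, p(m) = 3 (+); new bracket [-1, 1]
m = 0, p(m) = 1 (+); new bracket [-1, 0]
m = -0.5, p(m) = -3.375 (−); new bracket [-0.5, 0]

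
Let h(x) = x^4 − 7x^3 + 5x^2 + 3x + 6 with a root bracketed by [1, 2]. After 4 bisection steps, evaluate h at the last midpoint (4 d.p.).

x = 1.5 gives h = 3.1875, positive; keep [1.5, 2]
x = 1.75 gives h = -1.574219, negative; keep [1.5, 1.75]
x = 1.625 gives h = 1.013916, positive; keep [1.625, 1.75]
x = 1.6875 gives h = -0.228, negative; keep [1.625, 1.6875]

-0.2280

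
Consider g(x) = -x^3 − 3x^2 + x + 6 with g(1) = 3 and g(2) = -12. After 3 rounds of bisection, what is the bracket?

m = 1.5, g(m) = -2.625 (−); new bracket [1, 1.5]
m = 1.25, g(m) = 0.609375 (+); new bracket [1.25, 1.5]
m = 1.375, g(m) = -0.896484 (−); new bracket [1.25, 1.375]

[1.25, 1.375]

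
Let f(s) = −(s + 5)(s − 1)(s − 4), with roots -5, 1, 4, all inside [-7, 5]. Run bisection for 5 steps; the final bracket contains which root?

m = -1, f(m) = -40 (−); new bracket [-7, -1]
m = -4, f(m) = -40 (−); new bracket [-7, -4]
m = -5.5, f(m) = 30.875 (+); new bracket [-5.5, -4]
m = -4.75, f(m) = -12.5781 (−); new bracket [-5.5, -4.75]
m = -5.125, f(m) = 6.9863 (+); new bracket [-5.125, -4.75]

-5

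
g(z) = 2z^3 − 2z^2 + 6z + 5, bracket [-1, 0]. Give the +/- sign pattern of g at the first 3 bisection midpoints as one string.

+--

g(-0.5) = 1.25 > 0, so the root lies in [-1, -0.5]
g(-0.75) = -1.46875 < 0, so the root lies in [-0.75, -0.5]
g(-0.625) = -0.019531 < 0, so the root lies in [-0.625, -0.5]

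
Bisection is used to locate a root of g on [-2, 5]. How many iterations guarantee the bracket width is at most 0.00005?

18

Width after n steps is 7/2^n. Need 2^n ≥ 7/0.00005 = 140000.
2^17 = 131072 < 140000 ≤ 2^18 = 262144, so n = 18.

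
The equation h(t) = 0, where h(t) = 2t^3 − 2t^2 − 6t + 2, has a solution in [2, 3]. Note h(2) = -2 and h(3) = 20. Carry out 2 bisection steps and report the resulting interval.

[2, 2.25]

h(2.5) = 5.75 > 0, so the root lies in [2, 2.5]
h(2.25) = 1.15625 > 0, so the root lies in [2, 2.25]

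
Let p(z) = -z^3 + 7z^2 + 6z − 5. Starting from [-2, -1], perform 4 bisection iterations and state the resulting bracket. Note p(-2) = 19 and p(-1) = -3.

z = -1.5 gives p = 5.125, positive; keep [-1.5, -1]
z = -1.25 gives p = 0.390625, positive; keep [-1.25, -1]
z = -1.125 gives p = -1.466797, negative; keep [-1.25, -1.125]
z = -1.1875 gives p = -0.5793, negative; keep [-1.25, -1.1875]

[-1.25, -1.1875]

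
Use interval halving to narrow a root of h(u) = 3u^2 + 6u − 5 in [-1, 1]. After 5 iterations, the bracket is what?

u = 0 gives h = -5, negative; keep [0, 1]
u = 0.5 gives h = -1.25, negative; keep [0.5, 1]
u = 0.75 gives h = 1.1875, positive; keep [0.5, 0.75]
u = 0.625 gives h = -0.0781, negative; keep [0.625, 0.75]
u = 0.6875 gives h = 0.543, positive; keep [0.625, 0.6875]

[0.625, 0.6875]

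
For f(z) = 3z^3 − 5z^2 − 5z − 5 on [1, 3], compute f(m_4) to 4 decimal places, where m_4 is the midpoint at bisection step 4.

z = 2 gives f = -11, negative; keep [2, 3]
z = 2.5 gives f = -1.875, negative; keep [2.5, 3]
z = 2.75 gives f = 5.828125, positive; keep [2.5, 2.75]
z = 2.625 gives f = 1.6855, positive; keep [2.5, 2.625]

1.6855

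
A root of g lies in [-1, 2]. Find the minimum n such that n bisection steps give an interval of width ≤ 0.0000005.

Width after n steps is 3/2^n. Need 2^n ≥ 3/0.0000005 = 6000000.
2^22 = 4194304 < 6000000 ≤ 2^23 = 8388608, so n = 23.

23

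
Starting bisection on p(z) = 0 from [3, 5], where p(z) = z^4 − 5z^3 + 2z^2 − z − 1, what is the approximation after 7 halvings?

4.609375

p(4) = -37 < 0, so the root lies in [4, 5]
p(4.5) = -10.5625 < 0, so the root lies in [4.5, 5]
p(4.75) = 12.582031 > 0, so the root lies in [4.5, 4.75]
p(4.625) = 0.0569 > 0, so the root lies in [4.5, 4.625]
p(4.5625) = -5.4812 < 0, so the root lies in [4.5625, 4.625]
p(4.59375) = -2.7705 < 0, so the root lies in [4.59375, 4.625]
p(4.609375) = -1.3715 < 0, so the root lies in [4.609375, 4.625]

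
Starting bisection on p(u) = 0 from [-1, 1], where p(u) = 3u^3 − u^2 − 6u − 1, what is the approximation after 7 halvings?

-0.171875

midpoint 0: p = -1 < 0 → [-1, 0]
midpoint -0.5: p = 1.375 > 0 → [-0.5, 0]
midpoint -0.25: p = 0.390625 > 0 → [-0.25, 0]
midpoint -0.125: p = -0.2715 < 0 → [-0.25, -0.125]
midpoint -0.1875: p = 0.0701 > 0 → [-0.1875, -0.125]
midpoint -0.15625: p = -0.0984 < 0 → [-0.1875, -0.15625]
midpoint -0.171875: p = -0.0135 < 0 → [-0.1875, -0.171875]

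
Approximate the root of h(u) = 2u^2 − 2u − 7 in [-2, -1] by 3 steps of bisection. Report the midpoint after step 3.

midpoint -1.5: h = 0.5 > 0 → [-1.5, -1]
midpoint -1.25: h = -1.375 < 0 → [-1.5, -1.25]
midpoint -1.375: h = -0.46875 < 0 → [-1.5, -1.375]

-1.375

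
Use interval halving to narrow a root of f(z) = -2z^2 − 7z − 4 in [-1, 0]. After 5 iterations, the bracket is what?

[-0.75, -0.71875]

z = -0.5 gives f = -1, negative; keep [-1, -0.5]
z = -0.75 gives f = 0.125, positive; keep [-0.75, -0.5]
z = -0.625 gives f = -0.40625, negative; keep [-0.75, -0.625]
z = -0.6875 gives f = -0.1328, negative; keep [-0.75, -0.6875]
z = -0.71875 gives f = -0.002, negative; keep [-0.75, -0.71875]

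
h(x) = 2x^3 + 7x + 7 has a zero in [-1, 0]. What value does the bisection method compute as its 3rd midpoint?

-0.875

midpoint -0.5: h = 3.25 > 0 → [-1, -0.5]
midpoint -0.75: h = 0.90625 > 0 → [-1, -0.75]
midpoint -0.875: h = -0.464844 < 0 → [-0.875, -0.75]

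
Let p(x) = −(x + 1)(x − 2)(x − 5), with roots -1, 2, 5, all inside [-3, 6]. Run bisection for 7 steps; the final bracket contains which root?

p(1.5) = -4.375 < 0, so the root lies in [-3, 1.5]
p(-0.75) = -3.953125 < 0, so the root lies in [-3, -0.75]
p(-1.875) = 23.310547 > 0, so the root lies in [-1.875, -0.75]
p(-1.3125) = 6.5344 > 0, so the root lies in [-1.3125, -0.75]
p(-1.03125) = 0.5713 > 0, so the root lies in [-1.03125, -0.75]
p(-0.890625) = -1.8624 < 0, so the root lies in [-1.03125, -0.890625]
p(-0.9609375) = -0.6895 < 0, so the root lies in [-1.03125, -0.9609375]

-1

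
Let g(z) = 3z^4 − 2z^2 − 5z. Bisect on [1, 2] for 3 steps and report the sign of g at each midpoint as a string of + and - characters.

midpoint 1.5: g = 3.1875 > 0 → [1, 1.5]
midpoint 1.25: g = -2.050781 < 0 → [1.25, 1.5]
midpoint 1.375: g = 0.067139 > 0 → [1.25, 1.375]

+-+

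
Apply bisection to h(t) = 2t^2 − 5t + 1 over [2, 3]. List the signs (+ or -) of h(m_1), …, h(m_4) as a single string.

+-++

midpoint 2.5: h = 1 > 0 → [2, 2.5]
midpoint 2.25: h = -0.125 < 0 → [2.25, 2.5]
midpoint 2.375: h = 0.40625 > 0 → [2.25, 2.375]
midpoint 2.3125: h = 0.1328 > 0 → [2.25, 2.3125]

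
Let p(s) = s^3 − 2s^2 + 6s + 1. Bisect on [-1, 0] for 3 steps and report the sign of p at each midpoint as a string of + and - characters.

--+

s = -0.5 gives p = -2.625, negative; keep [-0.5, 0]
s = -0.25 gives p = -0.640625, negative; keep [-0.25, 0]
s = -0.125 gives p = 0.216797, positive; keep [-0.25, -0.125]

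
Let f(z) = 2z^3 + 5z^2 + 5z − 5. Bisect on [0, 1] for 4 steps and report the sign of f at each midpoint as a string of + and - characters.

midpoint 0.5: f = -1 < 0 → [0.5, 1]
midpoint 0.75: f = 2.40625 > 0 → [0.5, 0.75]
midpoint 0.625: f = 0.566406 > 0 → [0.5, 0.625]
midpoint 0.5625: f = -0.2495 < 0 → [0.5625, 0.625]

-++-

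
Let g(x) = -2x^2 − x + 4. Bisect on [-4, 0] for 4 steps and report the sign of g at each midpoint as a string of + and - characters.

midpoint -2: g = -2 < 0 → [-2, 0]
midpoint -1: g = 3 > 0 → [-2, -1]
midpoint -1.5: g = 1 > 0 → [-2, -1.5]
midpoint -1.75: g = -0.375 < 0 → [-1.75, -1.5]

-++-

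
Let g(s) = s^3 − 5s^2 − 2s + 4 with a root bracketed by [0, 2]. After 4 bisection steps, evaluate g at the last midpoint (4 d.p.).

-0.9082

m = 1, g(m) = -2 (−); new bracket [0, 1]
m = 0.5, g(m) = 1.875 (+); new bracket [0.5, 1]
m = 0.75, g(m) = 0.109375 (+); new bracket [0.75, 1]
m = 0.875, g(m) = -0.9082 (−); new bracket [0.75, 0.875]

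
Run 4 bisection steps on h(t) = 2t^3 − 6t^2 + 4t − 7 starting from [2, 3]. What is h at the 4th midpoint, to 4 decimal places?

-0.7642

h(2.5) = -3.25 < 0, so the root lies in [2.5, 3]
h(2.75) = 0.21875 > 0, so the root lies in [2.5, 2.75]
h(2.625) = -1.667969 < 0, so the root lies in [2.625, 2.75]
h(2.6875) = -0.7642 < 0, so the root lies in [2.6875, 2.75]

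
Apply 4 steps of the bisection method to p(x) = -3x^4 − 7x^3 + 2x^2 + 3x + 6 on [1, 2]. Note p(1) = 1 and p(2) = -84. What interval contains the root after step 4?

midpoint 1.5: p = -23.8125 < 0 → [1, 1.5]
midpoint 1.25: p = -8.121094 < 0 → [1, 1.25]
midpoint 1.125: p = -2.865967 < 0 → [1, 1.125]
midpoint 1.0625: p = -0.7742 < 0 → [1, 1.0625]

[1, 1.0625]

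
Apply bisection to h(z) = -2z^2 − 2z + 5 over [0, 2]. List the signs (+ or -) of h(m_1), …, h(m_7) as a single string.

+--+-+-

h(1) = 1 > 0, so the root lies in [1, 2]
h(1.5) = -2.5 < 0, so the root lies in [1, 1.5]
h(1.25) = -0.625 < 0, so the root lies in [1, 1.25]
h(1.125) = 0.2188 > 0, so the root lies in [1.125, 1.25]
h(1.1875) = -0.1953 < 0, so the root lies in [1.125, 1.1875]
h(1.15625) = 0.0137 > 0, so the root lies in [1.15625, 1.1875]
h(1.171875) = -0.0903 < 0, so the root lies in [1.15625, 1.171875]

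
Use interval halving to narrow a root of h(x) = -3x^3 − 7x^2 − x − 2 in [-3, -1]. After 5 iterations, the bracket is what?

m = -2, h(m) = -4 (−); new bracket [-3, -2]
m = -2.5, h(m) = 3.625 (+); new bracket [-2.5, -2]
m = -2.25, h(m) = -1.015625 (−); new bracket [-2.5, -2.25]
m = -2.375, h(m) = 1.0801 (+); new bracket [-2.375, -2.25]
m = -2.3125, h(m) = -0.0217 (−); new bracket [-2.375, -2.3125]

[-2.375, -2.3125]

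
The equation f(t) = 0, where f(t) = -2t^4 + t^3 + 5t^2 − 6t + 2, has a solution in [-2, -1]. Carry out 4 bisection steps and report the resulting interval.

[-1.875, -1.8125]

m = -1.5, f(m) = 8.75 (+); new bracket [-2, -1.5]
m = -1.75, f(m) = 3.695312 (+); new bracket [-2, -1.75]
m = -1.875, f(m) = -0.48291 (−); new bracket [-1.875, -1.75]
m = -1.8125, f(m) = 1.7619 (+); new bracket [-1.875, -1.8125]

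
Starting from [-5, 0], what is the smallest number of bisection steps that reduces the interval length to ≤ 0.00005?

17

Width after n steps is 5/2^n. Need 2^n ≥ 5/0.00005 = 100000.
2^16 = 65536 < 100000 ≤ 2^17 = 131072, so n = 17.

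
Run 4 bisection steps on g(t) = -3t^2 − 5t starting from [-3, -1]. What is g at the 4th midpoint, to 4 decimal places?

0.2031

m = -2, g(m) = -2 (−); new bracket [-2, -1]
m = -1.5, g(m) = 0.75 (+); new bracket [-2, -1.5]
m = -1.75, g(m) = -0.4375 (−); new bracket [-1.75, -1.5]
m = -1.625, g(m) = 0.2031 (+); new bracket [-1.75, -1.625]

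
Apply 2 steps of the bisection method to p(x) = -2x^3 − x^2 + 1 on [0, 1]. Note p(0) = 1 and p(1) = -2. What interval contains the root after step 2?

m = 0.5, p(m) = 0.5 (+); new bracket [0.5, 1]
m = 0.75, p(m) = -0.40625 (−); new bracket [0.5, 0.75]

[0.5, 0.75]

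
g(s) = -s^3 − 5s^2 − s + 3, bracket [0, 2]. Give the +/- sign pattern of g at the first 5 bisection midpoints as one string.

-+-+-

midpoint 1: g = -4 < 0 → [0, 1]
midpoint 0.5: g = 1.125 > 0 → [0.5, 1]
midpoint 0.75: g = -0.984375 < 0 → [0.5, 0.75]
midpoint 0.625: g = 0.1777 > 0 → [0.625, 0.75]
midpoint 0.6875: g = -0.3757 < 0 → [0.625, 0.6875]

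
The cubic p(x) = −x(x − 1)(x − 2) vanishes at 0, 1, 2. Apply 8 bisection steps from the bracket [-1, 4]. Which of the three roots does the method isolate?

midpoint 1.5: p = 0.375 > 0 → [1.5, 4]
midpoint 2.75: p = -3.609375 < 0 → [1.5, 2.75]
midpoint 2.125: p = -0.298828 < 0 → [1.5, 2.125]
midpoint 1.8125: p = 0.2761 > 0 → [1.8125, 2.125]
midpoint 1.96875: p = 0.0596 > 0 → [1.96875, 2.125]
midpoint 2.046875: p = -0.1004 < 0 → [1.96875, 2.046875]
midpoint 2.0078125: p = -0.0158 < 0 → [1.96875, 2.0078125]
midpoint 1.98828125: p = 0.023 > 0 → [1.98828125, 2.0078125]

2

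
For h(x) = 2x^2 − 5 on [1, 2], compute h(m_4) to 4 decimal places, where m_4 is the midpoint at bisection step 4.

midpoint 1.5: h = -0.5 < 0 → [1.5, 2]
midpoint 1.75: h = 1.125 > 0 → [1.5, 1.75]
midpoint 1.625: h = 0.28125 > 0 → [1.5, 1.625]
midpoint 1.5625: h = -0.1172 < 0 → [1.5625, 1.625]

-0.1172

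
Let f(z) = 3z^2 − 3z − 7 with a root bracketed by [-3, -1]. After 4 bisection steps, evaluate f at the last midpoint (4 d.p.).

0.1719

f(-2) = 11 > 0, so the root lies in [-2, -1]
f(-1.5) = 4.25 > 0, so the root lies in [-1.5, -1]
f(-1.25) = 1.4375 > 0, so the root lies in [-1.25, -1]
f(-1.125) = 0.1719 > 0, so the root lies in [-1.125, -1]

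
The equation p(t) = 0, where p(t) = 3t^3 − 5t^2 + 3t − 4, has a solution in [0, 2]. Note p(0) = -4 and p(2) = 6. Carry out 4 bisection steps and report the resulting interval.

[1.5, 1.625]

midpoint 1: p = -3 < 0 → [1, 2]
midpoint 1.5: p = -0.625 < 0 → [1.5, 2]
midpoint 1.75: p = 2.015625 > 0 → [1.5, 1.75]
midpoint 1.625: p = 0.5449 > 0 → [1.5, 1.625]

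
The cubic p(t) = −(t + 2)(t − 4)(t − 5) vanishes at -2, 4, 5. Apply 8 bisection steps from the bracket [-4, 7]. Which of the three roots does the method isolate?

midpoint 1.5: p = -30.625 < 0 → [-4, 1.5]
midpoint -1.25: p = -24.609375 < 0 → [-4, -1.25]
midpoint -2.625: p = 31.572266 > 0 → [-2.625, -1.25]
midpoint -1.9375: p = -2.5745 < 0 → [-2.625, -1.9375]
midpoint -2.28125: p = 12.8631 > 0 → [-2.28125, -1.9375]
midpoint -2.109375: p = 4.7506 > 0 → [-2.109375, -1.9375]
midpoint -2.0234375: p = 0.9915 > 0 → [-2.0234375, -1.9375]
midpoint -1.98046875: p = -0.8154 < 0 → [-2.0234375, -1.98046875]

-2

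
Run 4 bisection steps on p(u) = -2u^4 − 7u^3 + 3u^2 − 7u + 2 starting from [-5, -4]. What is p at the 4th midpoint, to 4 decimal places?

4.5212

p(-4.5) = -88 < 0, so the root lies in [-4.5, -4]
p(-4.25) = -29.210938 < 0, so the root lies in [-4.25, -4]
p(-4.125) = -5.814941 < 0, so the root lies in [-4.125, -4]
p(-4.0625) = 4.5212 > 0, so the root lies in [-4.125, -4.0625]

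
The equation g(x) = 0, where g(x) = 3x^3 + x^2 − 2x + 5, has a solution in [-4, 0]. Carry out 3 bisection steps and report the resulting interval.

midpoint -2: g = -11 < 0 → [-2, 0]
midpoint -1: g = 5 > 0 → [-2, -1]
midpoint -1.5: g = 0.125 > 0 → [-2, -1.5]

[-2, -1.5]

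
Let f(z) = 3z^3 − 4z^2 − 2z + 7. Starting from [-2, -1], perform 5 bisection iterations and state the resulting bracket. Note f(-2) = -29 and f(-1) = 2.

z = -1.5 gives f = -9.125, negative; keep [-1.5, -1]
z = -1.25 gives f = -2.609375, negative; keep [-1.25, -1]
z = -1.125 gives f = -0.083984, negative; keep [-1.125, -1]
z = -1.0625 gives f = 1.011, positive; keep [-1.125, -1.0625]
z = -1.09375 gives f = 0.477, positive; keep [-1.125, -1.09375]

[-1.125, -1.09375]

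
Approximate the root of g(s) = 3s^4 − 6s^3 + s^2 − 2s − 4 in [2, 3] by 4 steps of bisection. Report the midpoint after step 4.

midpoint 2.5: g = 20.6875 > 0 → [2, 2.5]
midpoint 2.25: g = 5.105469 > 0 → [2, 2.25]
midpoint 2.125: g = -0.135986 < 0 → [2.125, 2.25]
midpoint 2.1875: g = 2.2981 > 0 → [2.125, 2.1875]

2.1875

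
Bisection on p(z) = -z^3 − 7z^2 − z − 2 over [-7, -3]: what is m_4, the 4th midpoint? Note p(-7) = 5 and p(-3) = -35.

-6.75

p(-5) = -47 < 0, so the root lies in [-7, -5]
p(-6) = -32 < 0, so the root lies in [-7, -6]
p(-6.5) = -16.625 < 0, so the root lies in [-7, -6.5]
p(-6.75) = -6.6406 < 0, so the root lies in [-7, -6.75]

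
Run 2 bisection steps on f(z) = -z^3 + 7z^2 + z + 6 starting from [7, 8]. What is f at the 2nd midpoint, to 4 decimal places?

0.1094

f(7.5) = -14.625 < 0, so the root lies in [7, 7.5]
f(7.25) = 0.109375 > 0, so the root lies in [7.25, 7.5]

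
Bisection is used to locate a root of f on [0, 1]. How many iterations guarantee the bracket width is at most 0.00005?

Width after n steps is 1/2^n. Need 2^n ≥ 1/0.00005 = 20000.
2^14 = 16384 < 20000 ≤ 2^15 = 32768, so n = 15.

15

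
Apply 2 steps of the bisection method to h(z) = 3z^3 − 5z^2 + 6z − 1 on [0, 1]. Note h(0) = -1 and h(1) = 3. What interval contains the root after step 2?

[0, 0.25]

z = 0.5 gives h = 1.125, positive; keep [0, 0.5]
z = 0.25 gives h = 0.234375, positive; keep [0, 0.25]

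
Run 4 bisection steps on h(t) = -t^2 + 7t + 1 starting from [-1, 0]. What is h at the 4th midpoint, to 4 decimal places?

-0.3477

midpoint -0.5: h = -2.75 < 0 → [-0.5, 0]
midpoint -0.25: h = -0.8125 < 0 → [-0.25, 0]
midpoint -0.125: h = 0.109375 > 0 → [-0.25, -0.125]
midpoint -0.1875: h = -0.3477 < 0 → [-0.1875, -0.125]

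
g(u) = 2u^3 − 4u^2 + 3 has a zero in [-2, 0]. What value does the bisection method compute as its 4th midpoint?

u = -1 gives g = -3, negative; keep [-1, 0]
u = -0.5 gives g = 1.75, positive; keep [-1, -0.5]
u = -0.75 gives g = -0.09375, negative; keep [-0.75, -0.5]
u = -0.625 gives g = 0.9492, positive; keep [-0.75, -0.625]

-0.625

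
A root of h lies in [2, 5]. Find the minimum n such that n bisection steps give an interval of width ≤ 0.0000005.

Width after n steps is 3/2^n. Need 2^n ≥ 3/0.0000005 = 6000000.
2^22 = 4194304 < 6000000 ≤ 2^23 = 8388608, so n = 23.

23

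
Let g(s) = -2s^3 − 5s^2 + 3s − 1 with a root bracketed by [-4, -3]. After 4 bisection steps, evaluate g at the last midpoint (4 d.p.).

0.3638

s = -3.5 gives g = 13, positive; keep [-3.5, -3]
s = -3.25 gives g = 5.09375, positive; keep [-3.25, -3]
s = -3.125 gives g = 1.832031, positive; keep [-3.125, -3]
s = -3.0625 gives g = 0.3638, positive; keep [-3.0625, -3]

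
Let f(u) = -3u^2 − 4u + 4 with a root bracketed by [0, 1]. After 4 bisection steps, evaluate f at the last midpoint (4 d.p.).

-0.1680

f(0.5) = 1.25 > 0, so the root lies in [0.5, 1]
f(0.75) = -0.6875 < 0, so the root lies in [0.5, 0.75]
f(0.625) = 0.328125 > 0, so the root lies in [0.625, 0.75]
f(0.6875) = -0.168 < 0, so the root lies in [0.625, 0.6875]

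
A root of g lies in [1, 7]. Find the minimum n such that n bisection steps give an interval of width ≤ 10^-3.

13

Width after n steps is 6/2^n. Need 2^n ≥ 6/10^-3 = 6000.
2^12 = 4096 < 6000 ≤ 2^13 = 8192, so n = 13.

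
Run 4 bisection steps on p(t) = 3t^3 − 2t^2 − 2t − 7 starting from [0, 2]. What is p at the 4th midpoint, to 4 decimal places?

1.9941

m = 1, p(m) = -8 (−); new bracket [1, 2]
m = 1.5, p(m) = -4.375 (−); new bracket [1.5, 2]
m = 1.75, p(m) = -0.546875 (−); new bracket [1.75, 2]
m = 1.875, p(m) = 1.9941 (+); new bracket [1.75, 1.875]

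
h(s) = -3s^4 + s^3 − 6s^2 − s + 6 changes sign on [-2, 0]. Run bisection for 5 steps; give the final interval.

[-0.875, -0.8125]

m = -1, h(m) = -3 (−); new bracket [-1, 0]
m = -0.5, h(m) = 4.6875 (+); new bracket [-1, -0.5]
m = -0.75, h(m) = 2.003906 (+); new bracket [-1, -0.75]
m = -0.875, h(m) = -0.1472 (−); new bracket [-0.875, -0.75]
m = -0.8125, h(m) = 1.0078 (+); new bracket [-0.875, -0.8125]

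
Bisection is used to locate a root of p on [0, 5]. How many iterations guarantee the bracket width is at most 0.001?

13

Width after n steps is 5/2^n. Need 2^n ≥ 5/0.001 = 5000.
2^12 = 4096 < 5000 ≤ 2^13 = 8192, so n = 13.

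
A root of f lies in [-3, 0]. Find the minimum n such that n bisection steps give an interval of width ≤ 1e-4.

Width after n steps is 3/2^n. Need 2^n ≥ 3/1e-4 = 30000.
2^14 = 16384 < 30000 ≤ 2^15 = 32768, so n = 15.

15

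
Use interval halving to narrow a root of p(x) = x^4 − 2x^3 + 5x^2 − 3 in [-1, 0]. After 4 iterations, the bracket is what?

[-0.6875, -0.625]

midpoint -0.5: p = -1.4375 < 0 → [-1, -0.5]
midpoint -0.75: p = 0.972656 > 0 → [-0.75, -0.5]
midpoint -0.625: p = -0.406006 < 0 → [-0.75, -0.625]
midpoint -0.6875: p = 0.2366 > 0 → [-0.6875, -0.625]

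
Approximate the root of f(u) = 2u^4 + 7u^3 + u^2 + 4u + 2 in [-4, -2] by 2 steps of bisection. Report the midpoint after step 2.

-3.5

midpoint -3: f = -28 < 0 → [-4, -3]
midpoint -3.5: f = 0.25 > 0 → [-3.5, -3]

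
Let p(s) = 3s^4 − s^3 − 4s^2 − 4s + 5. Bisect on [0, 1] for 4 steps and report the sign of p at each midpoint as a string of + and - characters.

s = 0.5 gives p = 2.0625, positive; keep [0.5, 1]
s = 0.75 gives p = 0.277344, positive; keep [0.75, 1]
s = 0.875 gives p = -0.473877, negative; keep [0.75, 0.875]
s = 0.8125 gives p = -0.1196, negative; keep [0.75, 0.8125]

++--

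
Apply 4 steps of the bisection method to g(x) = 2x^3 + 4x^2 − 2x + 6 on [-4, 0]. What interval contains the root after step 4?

[-3, -2.75]

midpoint -2: g = 10 > 0 → [-4, -2]
midpoint -3: g = -6 < 0 → [-3, -2]
midpoint -2.5: g = 4.75 > 0 → [-3, -2.5]
midpoint -2.75: g = 0.1562 > 0 → [-3, -2.75]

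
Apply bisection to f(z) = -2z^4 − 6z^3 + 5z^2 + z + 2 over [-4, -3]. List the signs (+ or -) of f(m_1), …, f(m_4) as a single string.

f(-3.5) = 16.875 > 0, so the root lies in [-4, -3.5]
f(-3.75) = -10.539062 < 0, so the root lies in [-3.75, -3.5]
f(-3.625) = 4.534668 > 0, so the root lies in [-3.75, -3.625]
f(-3.6875) = -2.6436 < 0, so the root lies in [-3.6875, -3.625]

+-+-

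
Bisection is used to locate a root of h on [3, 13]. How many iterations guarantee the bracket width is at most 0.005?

11

Width after n steps is 10/2^n. Need 2^n ≥ 10/0.005 = 2000.
2^10 = 1024 < 2000 ≤ 2^11 = 2048, so n = 11.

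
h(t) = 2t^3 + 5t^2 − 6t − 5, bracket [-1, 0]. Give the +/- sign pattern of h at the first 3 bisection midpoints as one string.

-++

midpoint -0.5: h = -1 < 0 → [-1, -0.5]
midpoint -0.75: h = 1.46875 > 0 → [-0.75, -0.5]
midpoint -0.625: h = 0.214844 > 0 → [-0.625, -0.5]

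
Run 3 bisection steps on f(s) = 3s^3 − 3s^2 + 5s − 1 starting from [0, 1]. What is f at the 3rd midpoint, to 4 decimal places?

-0.4160

f(0.5) = 1.125 > 0, so the root lies in [0, 0.5]
f(0.25) = 0.109375 > 0, so the root lies in [0, 0.25]
f(0.125) = -0.416016 < 0, so the root lies in [0.125, 0.25]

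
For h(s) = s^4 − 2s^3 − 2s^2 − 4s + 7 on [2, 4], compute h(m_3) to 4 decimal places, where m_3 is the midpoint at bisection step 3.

h(3) = 4 > 0, so the root lies in [2, 3]
h(2.5) = -7.6875 < 0, so the root lies in [2.5, 3]
h(2.75) = -3.527344 < 0, so the root lies in [2.75, 3]

-3.5273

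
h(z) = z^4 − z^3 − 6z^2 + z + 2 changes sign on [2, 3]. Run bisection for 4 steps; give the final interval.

[2.875, 2.9375]

m = 2.5, h(m) = -9.5625 (−); new bracket [2.5, 3]
m = 2.75, h(m) = -4.230469 (−); new bracket [2.75, 3]
m = 2.875, h(m) = -0.161865 (−); new bracket [2.875, 3]
m = 2.9375, h(m) = 2.2747 (+); new bracket [2.875, 2.9375]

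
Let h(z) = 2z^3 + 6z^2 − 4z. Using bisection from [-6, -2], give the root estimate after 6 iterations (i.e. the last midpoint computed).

-3.5625

h(-4) = -16 < 0, so the root lies in [-4, -2]
h(-3) = 12 > 0, so the root lies in [-4, -3]
h(-3.5) = 1.75 > 0, so the root lies in [-4, -3.5]
h(-3.75) = -6.0938 < 0, so the root lies in [-3.75, -3.5]
h(-3.625) = -1.9258 < 0, so the root lies in [-3.625, -3.5]
h(-3.5625) = -0.0278 < 0, so the root lies in [-3.5625, -3.5]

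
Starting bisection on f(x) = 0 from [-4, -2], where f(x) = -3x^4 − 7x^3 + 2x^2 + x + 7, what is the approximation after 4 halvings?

midpoint -3: f = -32 < 0 → [-3, -2]
midpoint -2.5: f = 9.1875 > 0 → [-3, -2.5]
midpoint -2.75: f = -6.621094 < 0 → [-2.75, -2.5]
midpoint -2.625: f = 2.3293 > 0 → [-2.75, -2.625]

-2.625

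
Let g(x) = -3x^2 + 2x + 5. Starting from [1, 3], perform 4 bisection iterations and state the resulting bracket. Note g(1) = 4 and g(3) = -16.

[1.625, 1.75]

midpoint 2: g = -3 < 0 → [1, 2]
midpoint 1.5: g = 1.25 > 0 → [1.5, 2]
midpoint 1.75: g = -0.6875 < 0 → [1.5, 1.75]
midpoint 1.625: g = 0.3281 > 0 → [1.625, 1.75]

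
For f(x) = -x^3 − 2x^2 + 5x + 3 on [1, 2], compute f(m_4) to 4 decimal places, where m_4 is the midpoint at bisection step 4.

-0.4622

midpoint 1.5: f = 2.625 > 0 → [1.5, 2]
midpoint 1.75: f = 0.265625 > 0 → [1.75, 2]
midpoint 1.875: f = -1.248047 < 0 → [1.75, 1.875]
midpoint 1.8125: f = -0.4622 < 0 → [1.75, 1.8125]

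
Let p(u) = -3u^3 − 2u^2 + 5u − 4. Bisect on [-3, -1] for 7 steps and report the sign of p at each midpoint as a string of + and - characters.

+---+-+

p(-2) = 2 > 0, so the root lies in [-2, -1]
p(-1.5) = -5.875 < 0, so the root lies in [-2, -1.5]
p(-1.75) = -2.796875 < 0, so the root lies in [-2, -1.75]
p(-1.875) = -0.6309 < 0, so the root lies in [-2, -1.875]
p(-1.9375) = 0.6243 > 0, so the root lies in [-1.9375, -1.875]
p(-1.90625) = -0.0181 < 0, so the root lies in [-1.9375, -1.90625]
p(-1.921875) = 0.2994 > 0, so the root lies in [-1.921875, -1.90625]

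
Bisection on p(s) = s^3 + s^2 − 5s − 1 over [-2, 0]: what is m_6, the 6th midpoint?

m = -1, p(m) = 4 (+); new bracket [-1, 0]
m = -0.5, p(m) = 1.625 (+); new bracket [-0.5, 0]
m = -0.25, p(m) = 0.296875 (+); new bracket [-0.25, 0]
m = -0.125, p(m) = -0.3613 (−); new bracket [-0.25, -0.125]
m = -0.1875, p(m) = -0.0339 (−); new bracket [-0.25, -0.1875]
m = -0.21875, p(m) = 0.1311 (+); new bracket [-0.21875, -0.1875]

-0.21875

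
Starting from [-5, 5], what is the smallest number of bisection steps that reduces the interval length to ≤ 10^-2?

Width after n steps is 10/2^n. Need 2^n ≥ 10/10^-2 = 1000.
2^9 = 512 < 1000 ≤ 2^10 = 1024, so n = 10.

10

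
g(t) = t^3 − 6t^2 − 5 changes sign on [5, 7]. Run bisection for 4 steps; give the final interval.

[6.125, 6.25]

midpoint 6: g = -5 < 0 → [6, 7]
midpoint 6.5: g = 16.125 > 0 → [6, 6.5]
midpoint 6.25: g = 4.765625 > 0 → [6, 6.25]
midpoint 6.125: g = -0.3105 < 0 → [6.125, 6.25]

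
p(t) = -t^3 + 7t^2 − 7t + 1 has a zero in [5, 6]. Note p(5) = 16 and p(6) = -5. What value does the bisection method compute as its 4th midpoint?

5.8125

p(5.5) = 7.875 > 0, so the root lies in [5.5, 6]
p(5.75) = 2.078125 > 0, so the root lies in [5.75, 6]
p(5.875) = -1.294922 < 0, so the root lies in [5.75, 5.875]
p(5.8125) = 0.4324 > 0, so the root lies in [5.8125, 5.875]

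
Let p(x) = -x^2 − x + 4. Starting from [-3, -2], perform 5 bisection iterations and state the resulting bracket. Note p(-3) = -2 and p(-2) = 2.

midpoint -2.5: p = 0.25 > 0 → [-3, -2.5]
midpoint -2.75: p = -0.8125 < 0 → [-2.75, -2.5]
midpoint -2.625: p = -0.265625 < 0 → [-2.625, -2.5]
midpoint -2.5625: p = -0.0039 < 0 → [-2.5625, -2.5]
midpoint -2.53125: p = 0.124 > 0 → [-2.5625, -2.53125]

[-2.5625, -2.53125]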